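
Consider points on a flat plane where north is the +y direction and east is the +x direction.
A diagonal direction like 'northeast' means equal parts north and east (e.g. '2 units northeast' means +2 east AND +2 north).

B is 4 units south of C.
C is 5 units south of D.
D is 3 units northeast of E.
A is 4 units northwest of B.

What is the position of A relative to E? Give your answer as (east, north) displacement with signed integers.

Answer: A is at (east=-1, north=-2) relative to E.

Derivation:
Place E at the origin (east=0, north=0).
  D is 3 units northeast of E: delta (east=+3, north=+3); D at (east=3, north=3).
  C is 5 units south of D: delta (east=+0, north=-5); C at (east=3, north=-2).
  B is 4 units south of C: delta (east=+0, north=-4); B at (east=3, north=-6).
  A is 4 units northwest of B: delta (east=-4, north=+4); A at (east=-1, north=-2).
Therefore A relative to E: (east=-1, north=-2).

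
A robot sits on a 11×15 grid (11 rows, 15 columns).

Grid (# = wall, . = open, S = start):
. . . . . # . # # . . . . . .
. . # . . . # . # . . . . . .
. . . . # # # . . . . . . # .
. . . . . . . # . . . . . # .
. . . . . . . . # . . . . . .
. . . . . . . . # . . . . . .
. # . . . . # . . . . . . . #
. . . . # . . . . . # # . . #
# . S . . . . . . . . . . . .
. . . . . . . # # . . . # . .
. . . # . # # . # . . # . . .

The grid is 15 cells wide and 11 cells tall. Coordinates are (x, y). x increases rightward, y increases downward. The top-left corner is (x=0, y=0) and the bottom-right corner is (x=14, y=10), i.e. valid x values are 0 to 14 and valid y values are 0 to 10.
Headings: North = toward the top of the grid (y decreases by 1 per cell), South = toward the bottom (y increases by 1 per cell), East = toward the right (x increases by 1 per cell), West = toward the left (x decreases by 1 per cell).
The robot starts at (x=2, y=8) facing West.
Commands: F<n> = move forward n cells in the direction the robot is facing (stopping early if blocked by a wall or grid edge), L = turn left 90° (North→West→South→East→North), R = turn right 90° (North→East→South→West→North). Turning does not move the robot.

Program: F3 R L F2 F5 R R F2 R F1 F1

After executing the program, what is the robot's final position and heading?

Start: (x=2, y=8), facing West
  F3: move forward 1/3 (blocked), now at (x=1, y=8)
  R: turn right, now facing North
  L: turn left, now facing West
  F2: move forward 0/2 (blocked), now at (x=1, y=8)
  F5: move forward 0/5 (blocked), now at (x=1, y=8)
  R: turn right, now facing North
  R: turn right, now facing East
  F2: move forward 2, now at (x=3, y=8)
  R: turn right, now facing South
  F1: move forward 1, now at (x=3, y=9)
  F1: move forward 0/1 (blocked), now at (x=3, y=9)
Final: (x=3, y=9), facing South

Answer: Final position: (x=3, y=9), facing South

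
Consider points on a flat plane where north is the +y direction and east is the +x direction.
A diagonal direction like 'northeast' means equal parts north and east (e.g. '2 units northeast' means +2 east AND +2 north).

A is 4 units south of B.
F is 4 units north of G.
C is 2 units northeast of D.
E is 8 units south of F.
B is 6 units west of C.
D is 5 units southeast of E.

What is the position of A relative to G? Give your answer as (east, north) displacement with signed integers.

Place G at the origin (east=0, north=0).
  F is 4 units north of G: delta (east=+0, north=+4); F at (east=0, north=4).
  E is 8 units south of F: delta (east=+0, north=-8); E at (east=0, north=-4).
  D is 5 units southeast of E: delta (east=+5, north=-5); D at (east=5, north=-9).
  C is 2 units northeast of D: delta (east=+2, north=+2); C at (east=7, north=-7).
  B is 6 units west of C: delta (east=-6, north=+0); B at (east=1, north=-7).
  A is 4 units south of B: delta (east=+0, north=-4); A at (east=1, north=-11).
Therefore A relative to G: (east=1, north=-11).

Answer: A is at (east=1, north=-11) relative to G.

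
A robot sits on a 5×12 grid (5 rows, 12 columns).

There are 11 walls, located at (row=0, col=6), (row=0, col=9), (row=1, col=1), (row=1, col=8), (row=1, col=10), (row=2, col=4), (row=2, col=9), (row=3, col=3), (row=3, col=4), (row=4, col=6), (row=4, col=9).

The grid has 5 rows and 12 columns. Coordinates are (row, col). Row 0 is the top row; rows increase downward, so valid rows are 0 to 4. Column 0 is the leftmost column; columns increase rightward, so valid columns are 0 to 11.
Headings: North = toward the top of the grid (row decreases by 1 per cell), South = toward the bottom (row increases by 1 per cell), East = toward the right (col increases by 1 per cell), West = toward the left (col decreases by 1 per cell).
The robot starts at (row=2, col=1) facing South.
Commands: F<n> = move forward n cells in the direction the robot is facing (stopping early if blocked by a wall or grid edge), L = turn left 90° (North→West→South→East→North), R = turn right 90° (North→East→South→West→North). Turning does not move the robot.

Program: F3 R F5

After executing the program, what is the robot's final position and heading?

Answer: Final position: (row=4, col=0), facing West

Derivation:
Start: (row=2, col=1), facing South
  F3: move forward 2/3 (blocked), now at (row=4, col=1)
  R: turn right, now facing West
  F5: move forward 1/5 (blocked), now at (row=4, col=0)
Final: (row=4, col=0), facing West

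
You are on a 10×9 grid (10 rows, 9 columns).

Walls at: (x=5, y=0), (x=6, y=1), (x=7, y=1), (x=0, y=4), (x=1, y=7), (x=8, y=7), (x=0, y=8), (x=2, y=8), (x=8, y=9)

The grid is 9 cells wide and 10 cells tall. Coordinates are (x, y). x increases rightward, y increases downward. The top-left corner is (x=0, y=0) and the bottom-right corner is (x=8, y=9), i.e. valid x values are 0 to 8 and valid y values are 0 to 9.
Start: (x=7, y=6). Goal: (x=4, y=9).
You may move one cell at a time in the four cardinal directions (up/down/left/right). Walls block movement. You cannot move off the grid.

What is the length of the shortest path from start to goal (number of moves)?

BFS from (x=7, y=6) until reaching (x=4, y=9):
  Distance 0: (x=7, y=6)
  Distance 1: (x=7, y=5), (x=6, y=6), (x=8, y=6), (x=7, y=7)
  Distance 2: (x=7, y=4), (x=6, y=5), (x=8, y=5), (x=5, y=6), (x=6, y=7), (x=7, y=8)
  Distance 3: (x=7, y=3), (x=6, y=4), (x=8, y=4), (x=5, y=5), (x=4, y=6), (x=5, y=7), (x=6, y=8), (x=8, y=8), (x=7, y=9)
  Distance 4: (x=7, y=2), (x=6, y=3), (x=8, y=3), (x=5, y=4), (x=4, y=5), (x=3, y=6), (x=4, y=7), (x=5, y=8), (x=6, y=9)
  Distance 5: (x=6, y=2), (x=8, y=2), (x=5, y=3), (x=4, y=4), (x=3, y=5), (x=2, y=6), (x=3, y=7), (x=4, y=8), (x=5, y=9)
  Distance 6: (x=8, y=1), (x=5, y=2), (x=4, y=3), (x=3, y=4), (x=2, y=5), (x=1, y=6), (x=2, y=7), (x=3, y=8), (x=4, y=9)  <- goal reached here
One shortest path (6 moves): (x=7, y=6) -> (x=6, y=6) -> (x=5, y=6) -> (x=4, y=6) -> (x=4, y=7) -> (x=4, y=8) -> (x=4, y=9)

Answer: Shortest path length: 6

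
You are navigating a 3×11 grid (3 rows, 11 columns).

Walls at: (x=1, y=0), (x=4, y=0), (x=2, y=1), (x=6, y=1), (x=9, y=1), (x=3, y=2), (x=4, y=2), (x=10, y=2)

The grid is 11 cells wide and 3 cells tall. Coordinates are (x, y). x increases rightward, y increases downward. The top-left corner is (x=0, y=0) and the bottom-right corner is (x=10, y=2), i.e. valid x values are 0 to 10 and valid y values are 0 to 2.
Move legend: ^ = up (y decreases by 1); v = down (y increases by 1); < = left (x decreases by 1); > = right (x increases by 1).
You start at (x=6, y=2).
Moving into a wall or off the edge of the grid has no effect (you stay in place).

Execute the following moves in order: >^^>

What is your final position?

Answer: Final position: (x=8, y=0)

Derivation:
Start: (x=6, y=2)
  > (right): (x=6, y=2) -> (x=7, y=2)
  ^ (up): (x=7, y=2) -> (x=7, y=1)
  ^ (up): (x=7, y=1) -> (x=7, y=0)
  > (right): (x=7, y=0) -> (x=8, y=0)
Final: (x=8, y=0)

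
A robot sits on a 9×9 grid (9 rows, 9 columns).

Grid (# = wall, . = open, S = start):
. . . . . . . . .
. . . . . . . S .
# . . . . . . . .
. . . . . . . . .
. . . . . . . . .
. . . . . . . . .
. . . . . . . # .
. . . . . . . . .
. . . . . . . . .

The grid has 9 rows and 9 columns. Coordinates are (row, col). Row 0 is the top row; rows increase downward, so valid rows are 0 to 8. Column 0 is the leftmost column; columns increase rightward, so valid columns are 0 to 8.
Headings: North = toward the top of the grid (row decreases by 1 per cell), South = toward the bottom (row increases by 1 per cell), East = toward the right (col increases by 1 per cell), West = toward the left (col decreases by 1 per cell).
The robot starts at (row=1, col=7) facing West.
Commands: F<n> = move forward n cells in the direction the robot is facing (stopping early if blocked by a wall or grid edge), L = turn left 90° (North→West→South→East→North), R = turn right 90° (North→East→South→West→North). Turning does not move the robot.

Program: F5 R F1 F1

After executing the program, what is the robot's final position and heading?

Answer: Final position: (row=0, col=2), facing North

Derivation:
Start: (row=1, col=7), facing West
  F5: move forward 5, now at (row=1, col=2)
  R: turn right, now facing North
  F1: move forward 1, now at (row=0, col=2)
  F1: move forward 0/1 (blocked), now at (row=0, col=2)
Final: (row=0, col=2), facing North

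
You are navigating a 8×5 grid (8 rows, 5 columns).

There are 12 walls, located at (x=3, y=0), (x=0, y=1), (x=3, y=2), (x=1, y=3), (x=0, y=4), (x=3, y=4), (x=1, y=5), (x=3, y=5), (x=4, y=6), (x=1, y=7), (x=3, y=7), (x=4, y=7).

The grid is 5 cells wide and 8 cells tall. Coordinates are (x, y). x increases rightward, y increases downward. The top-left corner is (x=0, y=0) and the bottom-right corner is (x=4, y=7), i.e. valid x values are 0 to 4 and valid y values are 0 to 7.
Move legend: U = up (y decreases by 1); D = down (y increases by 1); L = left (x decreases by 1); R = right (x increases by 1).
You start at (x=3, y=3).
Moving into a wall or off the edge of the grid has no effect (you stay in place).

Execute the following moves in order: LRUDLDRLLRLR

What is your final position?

Answer: Final position: (x=2, y=4)

Derivation:
Start: (x=3, y=3)
  L (left): (x=3, y=3) -> (x=2, y=3)
  R (right): (x=2, y=3) -> (x=3, y=3)
  U (up): blocked, stay at (x=3, y=3)
  D (down): blocked, stay at (x=3, y=3)
  L (left): (x=3, y=3) -> (x=2, y=3)
  D (down): (x=2, y=3) -> (x=2, y=4)
  R (right): blocked, stay at (x=2, y=4)
  L (left): (x=2, y=4) -> (x=1, y=4)
  L (left): blocked, stay at (x=1, y=4)
  R (right): (x=1, y=4) -> (x=2, y=4)
  L (left): (x=2, y=4) -> (x=1, y=4)
  R (right): (x=1, y=4) -> (x=2, y=4)
Final: (x=2, y=4)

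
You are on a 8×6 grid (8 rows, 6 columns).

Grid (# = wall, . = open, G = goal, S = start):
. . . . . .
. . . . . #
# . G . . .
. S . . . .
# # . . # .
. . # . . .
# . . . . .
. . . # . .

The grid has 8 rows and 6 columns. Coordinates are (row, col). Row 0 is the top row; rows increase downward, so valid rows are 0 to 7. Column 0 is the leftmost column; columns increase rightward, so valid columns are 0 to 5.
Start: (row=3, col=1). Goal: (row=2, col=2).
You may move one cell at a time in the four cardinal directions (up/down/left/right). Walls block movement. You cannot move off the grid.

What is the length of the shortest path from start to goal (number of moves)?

Answer: Shortest path length: 2

Derivation:
BFS from (row=3, col=1) until reaching (row=2, col=2):
  Distance 0: (row=3, col=1)
  Distance 1: (row=2, col=1), (row=3, col=0), (row=3, col=2)
  Distance 2: (row=1, col=1), (row=2, col=2), (row=3, col=3), (row=4, col=2)  <- goal reached here
One shortest path (2 moves): (row=3, col=1) -> (row=3, col=2) -> (row=2, col=2)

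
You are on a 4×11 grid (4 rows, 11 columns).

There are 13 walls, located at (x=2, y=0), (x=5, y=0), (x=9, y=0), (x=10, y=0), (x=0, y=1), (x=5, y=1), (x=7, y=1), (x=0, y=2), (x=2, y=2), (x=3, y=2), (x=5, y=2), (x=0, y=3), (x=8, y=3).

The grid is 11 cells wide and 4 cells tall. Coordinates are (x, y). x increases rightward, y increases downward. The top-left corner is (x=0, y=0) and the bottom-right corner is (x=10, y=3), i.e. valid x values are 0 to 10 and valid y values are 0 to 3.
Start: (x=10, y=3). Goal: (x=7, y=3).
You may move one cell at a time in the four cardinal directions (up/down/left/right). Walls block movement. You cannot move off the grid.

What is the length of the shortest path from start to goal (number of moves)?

Answer: Shortest path length: 5

Derivation:
BFS from (x=10, y=3) until reaching (x=7, y=3):
  Distance 0: (x=10, y=3)
  Distance 1: (x=10, y=2), (x=9, y=3)
  Distance 2: (x=10, y=1), (x=9, y=2)
  Distance 3: (x=9, y=1), (x=8, y=2)
  Distance 4: (x=8, y=1), (x=7, y=2)
  Distance 5: (x=8, y=0), (x=6, y=2), (x=7, y=3)  <- goal reached here
One shortest path (5 moves): (x=10, y=3) -> (x=9, y=3) -> (x=9, y=2) -> (x=8, y=2) -> (x=7, y=2) -> (x=7, y=3)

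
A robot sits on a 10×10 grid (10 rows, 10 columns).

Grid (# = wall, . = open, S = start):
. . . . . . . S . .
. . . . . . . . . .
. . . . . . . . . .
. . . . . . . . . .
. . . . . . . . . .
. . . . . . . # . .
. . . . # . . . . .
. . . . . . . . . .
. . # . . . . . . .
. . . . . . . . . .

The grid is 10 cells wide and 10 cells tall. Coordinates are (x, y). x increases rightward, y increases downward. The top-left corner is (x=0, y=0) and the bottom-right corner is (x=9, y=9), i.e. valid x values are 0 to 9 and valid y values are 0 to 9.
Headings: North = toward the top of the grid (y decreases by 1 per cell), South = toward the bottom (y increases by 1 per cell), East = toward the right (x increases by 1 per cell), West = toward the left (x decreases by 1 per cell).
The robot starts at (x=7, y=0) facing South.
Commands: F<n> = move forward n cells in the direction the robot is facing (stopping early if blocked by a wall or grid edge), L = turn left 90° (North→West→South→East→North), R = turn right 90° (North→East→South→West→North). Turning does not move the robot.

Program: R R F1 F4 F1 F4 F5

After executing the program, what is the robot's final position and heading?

Start: (x=7, y=0), facing South
  R: turn right, now facing West
  R: turn right, now facing North
  F1: move forward 0/1 (blocked), now at (x=7, y=0)
  F4: move forward 0/4 (blocked), now at (x=7, y=0)
  F1: move forward 0/1 (blocked), now at (x=7, y=0)
  F4: move forward 0/4 (blocked), now at (x=7, y=0)
  F5: move forward 0/5 (blocked), now at (x=7, y=0)
Final: (x=7, y=0), facing North

Answer: Final position: (x=7, y=0), facing North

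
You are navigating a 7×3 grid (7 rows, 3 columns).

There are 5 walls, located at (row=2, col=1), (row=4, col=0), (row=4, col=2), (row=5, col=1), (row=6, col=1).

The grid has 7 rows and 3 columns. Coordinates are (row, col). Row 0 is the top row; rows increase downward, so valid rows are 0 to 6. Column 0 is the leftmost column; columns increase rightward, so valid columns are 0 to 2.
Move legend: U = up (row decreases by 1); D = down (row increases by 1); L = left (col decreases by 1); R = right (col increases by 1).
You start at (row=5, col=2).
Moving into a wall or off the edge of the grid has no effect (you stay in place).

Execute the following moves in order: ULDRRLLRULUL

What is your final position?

Start: (row=5, col=2)
  U (up): blocked, stay at (row=5, col=2)
  L (left): blocked, stay at (row=5, col=2)
  D (down): (row=5, col=2) -> (row=6, col=2)
  R (right): blocked, stay at (row=6, col=2)
  R (right): blocked, stay at (row=6, col=2)
  L (left): blocked, stay at (row=6, col=2)
  L (left): blocked, stay at (row=6, col=2)
  R (right): blocked, stay at (row=6, col=2)
  U (up): (row=6, col=2) -> (row=5, col=2)
  L (left): blocked, stay at (row=5, col=2)
  U (up): blocked, stay at (row=5, col=2)
  L (left): blocked, stay at (row=5, col=2)
Final: (row=5, col=2)

Answer: Final position: (row=5, col=2)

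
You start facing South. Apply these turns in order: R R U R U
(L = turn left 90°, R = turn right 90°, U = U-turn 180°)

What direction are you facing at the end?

Answer: Final heading: East

Derivation:
Start: South
  R (right (90° clockwise)) -> West
  R (right (90° clockwise)) -> North
  U (U-turn (180°)) -> South
  R (right (90° clockwise)) -> West
  U (U-turn (180°)) -> East
Final: East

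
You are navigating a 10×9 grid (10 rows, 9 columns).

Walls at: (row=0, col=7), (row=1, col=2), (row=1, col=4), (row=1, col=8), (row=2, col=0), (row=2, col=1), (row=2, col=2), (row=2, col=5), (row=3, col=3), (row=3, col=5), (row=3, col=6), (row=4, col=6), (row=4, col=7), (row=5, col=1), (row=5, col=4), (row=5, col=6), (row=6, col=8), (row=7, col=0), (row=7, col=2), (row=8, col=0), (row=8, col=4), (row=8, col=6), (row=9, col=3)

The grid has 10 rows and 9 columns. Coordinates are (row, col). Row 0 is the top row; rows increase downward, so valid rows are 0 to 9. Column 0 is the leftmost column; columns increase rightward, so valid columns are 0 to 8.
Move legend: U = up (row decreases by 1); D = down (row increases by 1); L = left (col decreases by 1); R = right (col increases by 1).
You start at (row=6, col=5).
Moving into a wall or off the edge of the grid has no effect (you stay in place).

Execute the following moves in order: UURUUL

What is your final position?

Answer: Final position: (row=4, col=4)

Derivation:
Start: (row=6, col=5)
  U (up): (row=6, col=5) -> (row=5, col=5)
  U (up): (row=5, col=5) -> (row=4, col=5)
  R (right): blocked, stay at (row=4, col=5)
  U (up): blocked, stay at (row=4, col=5)
  U (up): blocked, stay at (row=4, col=5)
  L (left): (row=4, col=5) -> (row=4, col=4)
Final: (row=4, col=4)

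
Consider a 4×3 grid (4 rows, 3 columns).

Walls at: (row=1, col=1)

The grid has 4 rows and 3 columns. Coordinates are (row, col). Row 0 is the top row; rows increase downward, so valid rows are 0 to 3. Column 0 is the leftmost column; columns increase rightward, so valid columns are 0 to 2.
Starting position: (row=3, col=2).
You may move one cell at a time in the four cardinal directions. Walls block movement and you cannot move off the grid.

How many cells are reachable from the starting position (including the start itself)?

Answer: Reachable cells: 11

Derivation:
BFS flood-fill from (row=3, col=2):
  Distance 0: (row=3, col=2)
  Distance 1: (row=2, col=2), (row=3, col=1)
  Distance 2: (row=1, col=2), (row=2, col=1), (row=3, col=0)
  Distance 3: (row=0, col=2), (row=2, col=0)
  Distance 4: (row=0, col=1), (row=1, col=0)
  Distance 5: (row=0, col=0)
Total reachable: 11 (grid has 11 open cells total)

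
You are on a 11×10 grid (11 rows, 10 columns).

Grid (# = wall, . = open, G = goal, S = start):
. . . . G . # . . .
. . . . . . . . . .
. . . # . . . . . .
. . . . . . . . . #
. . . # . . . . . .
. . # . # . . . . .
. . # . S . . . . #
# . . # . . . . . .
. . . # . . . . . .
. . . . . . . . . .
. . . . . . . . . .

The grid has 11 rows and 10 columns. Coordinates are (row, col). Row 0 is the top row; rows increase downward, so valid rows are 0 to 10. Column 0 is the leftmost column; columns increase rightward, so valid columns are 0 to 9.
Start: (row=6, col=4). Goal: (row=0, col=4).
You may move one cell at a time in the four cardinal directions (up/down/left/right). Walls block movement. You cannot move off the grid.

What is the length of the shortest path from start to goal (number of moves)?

Answer: Shortest path length: 8

Derivation:
BFS from (row=6, col=4) until reaching (row=0, col=4):
  Distance 0: (row=6, col=4)
  Distance 1: (row=6, col=3), (row=6, col=5), (row=7, col=4)
  Distance 2: (row=5, col=3), (row=5, col=5), (row=6, col=6), (row=7, col=5), (row=8, col=4)
  Distance 3: (row=4, col=5), (row=5, col=6), (row=6, col=7), (row=7, col=6), (row=8, col=5), (row=9, col=4)
  Distance 4: (row=3, col=5), (row=4, col=4), (row=4, col=6), (row=5, col=7), (row=6, col=8), (row=7, col=7), (row=8, col=6), (row=9, col=3), (row=9, col=5), (row=10, col=4)
  Distance 5: (row=2, col=5), (row=3, col=4), (row=3, col=6), (row=4, col=7), (row=5, col=8), (row=7, col=8), (row=8, col=7), (row=9, col=2), (row=9, col=6), (row=10, col=3), (row=10, col=5)
  Distance 6: (row=1, col=5), (row=2, col=4), (row=2, col=6), (row=3, col=3), (row=3, col=7), (row=4, col=8), (row=5, col=9), (row=7, col=9), (row=8, col=2), (row=8, col=8), (row=9, col=1), (row=9, col=7), (row=10, col=2), (row=10, col=6)
  Distance 7: (row=0, col=5), (row=1, col=4), (row=1, col=6), (row=2, col=7), (row=3, col=2), (row=3, col=8), (row=4, col=9), (row=7, col=2), (row=8, col=1), (row=8, col=9), (row=9, col=0), (row=9, col=8), (row=10, col=1), (row=10, col=7)
  Distance 8: (row=0, col=4), (row=1, col=3), (row=1, col=7), (row=2, col=2), (row=2, col=8), (row=3, col=1), (row=4, col=2), (row=7, col=1), (row=8, col=0), (row=9, col=9), (row=10, col=0), (row=10, col=8)  <- goal reached here
One shortest path (8 moves): (row=6, col=4) -> (row=6, col=5) -> (row=5, col=5) -> (row=4, col=5) -> (row=4, col=4) -> (row=3, col=4) -> (row=2, col=4) -> (row=1, col=4) -> (row=0, col=4)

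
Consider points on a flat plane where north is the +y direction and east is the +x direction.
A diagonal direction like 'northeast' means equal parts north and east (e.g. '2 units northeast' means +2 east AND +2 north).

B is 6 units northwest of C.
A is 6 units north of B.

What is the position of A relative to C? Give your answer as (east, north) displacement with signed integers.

Place C at the origin (east=0, north=0).
  B is 6 units northwest of C: delta (east=-6, north=+6); B at (east=-6, north=6).
  A is 6 units north of B: delta (east=+0, north=+6); A at (east=-6, north=12).
Therefore A relative to C: (east=-6, north=12).

Answer: A is at (east=-6, north=12) relative to C.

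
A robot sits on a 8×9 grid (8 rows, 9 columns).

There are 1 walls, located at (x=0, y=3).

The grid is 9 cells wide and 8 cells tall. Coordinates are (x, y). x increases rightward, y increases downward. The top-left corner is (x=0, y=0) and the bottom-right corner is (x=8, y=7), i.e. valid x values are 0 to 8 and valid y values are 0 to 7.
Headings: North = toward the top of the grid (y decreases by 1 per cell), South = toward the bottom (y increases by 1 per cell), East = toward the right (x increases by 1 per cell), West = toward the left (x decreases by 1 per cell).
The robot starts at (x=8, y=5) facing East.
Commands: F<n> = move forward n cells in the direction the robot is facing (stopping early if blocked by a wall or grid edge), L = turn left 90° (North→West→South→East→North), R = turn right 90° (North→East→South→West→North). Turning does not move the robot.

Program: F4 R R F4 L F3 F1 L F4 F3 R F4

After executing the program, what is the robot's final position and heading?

Start: (x=8, y=5), facing East
  F4: move forward 0/4 (blocked), now at (x=8, y=5)
  R: turn right, now facing South
  R: turn right, now facing West
  F4: move forward 4, now at (x=4, y=5)
  L: turn left, now facing South
  F3: move forward 2/3 (blocked), now at (x=4, y=7)
  F1: move forward 0/1 (blocked), now at (x=4, y=7)
  L: turn left, now facing East
  F4: move forward 4, now at (x=8, y=7)
  F3: move forward 0/3 (blocked), now at (x=8, y=7)
  R: turn right, now facing South
  F4: move forward 0/4 (blocked), now at (x=8, y=7)
Final: (x=8, y=7), facing South

Answer: Final position: (x=8, y=7), facing South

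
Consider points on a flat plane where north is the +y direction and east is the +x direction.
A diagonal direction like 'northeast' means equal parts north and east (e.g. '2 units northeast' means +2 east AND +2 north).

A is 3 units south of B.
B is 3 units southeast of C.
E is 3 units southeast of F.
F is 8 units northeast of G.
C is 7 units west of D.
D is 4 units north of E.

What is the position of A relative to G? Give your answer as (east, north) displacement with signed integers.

Place G at the origin (east=0, north=0).
  F is 8 units northeast of G: delta (east=+8, north=+8); F at (east=8, north=8).
  E is 3 units southeast of F: delta (east=+3, north=-3); E at (east=11, north=5).
  D is 4 units north of E: delta (east=+0, north=+4); D at (east=11, north=9).
  C is 7 units west of D: delta (east=-7, north=+0); C at (east=4, north=9).
  B is 3 units southeast of C: delta (east=+3, north=-3); B at (east=7, north=6).
  A is 3 units south of B: delta (east=+0, north=-3); A at (east=7, north=3).
Therefore A relative to G: (east=7, north=3).

Answer: A is at (east=7, north=3) relative to G.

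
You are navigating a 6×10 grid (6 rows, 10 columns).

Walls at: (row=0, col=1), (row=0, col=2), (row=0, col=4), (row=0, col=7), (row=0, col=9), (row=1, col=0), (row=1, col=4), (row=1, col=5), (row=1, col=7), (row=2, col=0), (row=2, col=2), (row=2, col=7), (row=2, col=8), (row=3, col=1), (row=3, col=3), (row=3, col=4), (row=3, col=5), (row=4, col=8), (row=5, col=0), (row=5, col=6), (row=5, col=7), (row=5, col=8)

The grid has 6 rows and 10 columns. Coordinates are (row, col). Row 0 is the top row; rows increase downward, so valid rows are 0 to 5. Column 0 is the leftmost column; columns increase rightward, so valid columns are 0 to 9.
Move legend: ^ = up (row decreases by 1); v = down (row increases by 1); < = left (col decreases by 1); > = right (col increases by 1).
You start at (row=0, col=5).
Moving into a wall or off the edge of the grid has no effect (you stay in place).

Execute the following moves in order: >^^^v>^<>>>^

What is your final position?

Answer: Final position: (row=0, col=6)

Derivation:
Start: (row=0, col=5)
  > (right): (row=0, col=5) -> (row=0, col=6)
  [×3]^ (up): blocked, stay at (row=0, col=6)
  v (down): (row=0, col=6) -> (row=1, col=6)
  > (right): blocked, stay at (row=1, col=6)
  ^ (up): (row=1, col=6) -> (row=0, col=6)
  < (left): (row=0, col=6) -> (row=0, col=5)
  > (right): (row=0, col=5) -> (row=0, col=6)
  > (right): blocked, stay at (row=0, col=6)
  > (right): blocked, stay at (row=0, col=6)
  ^ (up): blocked, stay at (row=0, col=6)
Final: (row=0, col=6)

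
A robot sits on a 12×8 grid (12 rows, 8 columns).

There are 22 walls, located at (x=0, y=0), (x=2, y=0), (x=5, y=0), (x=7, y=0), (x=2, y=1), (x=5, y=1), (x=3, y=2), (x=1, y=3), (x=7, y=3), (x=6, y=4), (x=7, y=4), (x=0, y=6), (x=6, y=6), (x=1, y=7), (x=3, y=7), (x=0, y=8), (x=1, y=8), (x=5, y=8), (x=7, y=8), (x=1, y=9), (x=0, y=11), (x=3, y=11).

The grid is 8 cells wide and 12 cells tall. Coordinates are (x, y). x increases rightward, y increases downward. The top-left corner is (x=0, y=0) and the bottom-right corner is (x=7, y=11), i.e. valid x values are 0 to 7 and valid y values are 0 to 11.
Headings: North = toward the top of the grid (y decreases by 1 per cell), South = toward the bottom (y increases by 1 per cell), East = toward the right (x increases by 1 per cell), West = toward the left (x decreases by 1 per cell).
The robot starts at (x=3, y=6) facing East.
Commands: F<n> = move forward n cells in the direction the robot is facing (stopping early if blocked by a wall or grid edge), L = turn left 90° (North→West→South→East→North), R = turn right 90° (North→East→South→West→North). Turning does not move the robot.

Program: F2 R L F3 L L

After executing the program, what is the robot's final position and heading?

Answer: Final position: (x=5, y=6), facing West

Derivation:
Start: (x=3, y=6), facing East
  F2: move forward 2, now at (x=5, y=6)
  R: turn right, now facing South
  L: turn left, now facing East
  F3: move forward 0/3 (blocked), now at (x=5, y=6)
  L: turn left, now facing North
  L: turn left, now facing West
Final: (x=5, y=6), facing West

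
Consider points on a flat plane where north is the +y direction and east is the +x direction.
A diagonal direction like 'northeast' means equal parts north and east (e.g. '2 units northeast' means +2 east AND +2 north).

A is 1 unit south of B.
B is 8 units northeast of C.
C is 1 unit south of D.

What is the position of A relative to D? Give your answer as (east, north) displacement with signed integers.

Answer: A is at (east=8, north=6) relative to D.

Derivation:
Place D at the origin (east=0, north=0).
  C is 1 unit south of D: delta (east=+0, north=-1); C at (east=0, north=-1).
  B is 8 units northeast of C: delta (east=+8, north=+8); B at (east=8, north=7).
  A is 1 unit south of B: delta (east=+0, north=-1); A at (east=8, north=6).
Therefore A relative to D: (east=8, north=6).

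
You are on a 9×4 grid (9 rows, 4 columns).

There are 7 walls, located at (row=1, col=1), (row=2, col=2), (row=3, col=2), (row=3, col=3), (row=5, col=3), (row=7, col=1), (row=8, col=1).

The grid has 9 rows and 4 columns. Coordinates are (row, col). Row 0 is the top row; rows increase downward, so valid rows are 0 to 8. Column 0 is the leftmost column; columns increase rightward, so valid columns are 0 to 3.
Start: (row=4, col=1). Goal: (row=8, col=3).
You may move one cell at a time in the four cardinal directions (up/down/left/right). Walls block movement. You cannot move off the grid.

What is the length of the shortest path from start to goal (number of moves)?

Answer: Shortest path length: 6

Derivation:
BFS from (row=4, col=1) until reaching (row=8, col=3):
  Distance 0: (row=4, col=1)
  Distance 1: (row=3, col=1), (row=4, col=0), (row=4, col=2), (row=5, col=1)
  Distance 2: (row=2, col=1), (row=3, col=0), (row=4, col=3), (row=5, col=0), (row=5, col=2), (row=6, col=1)
  Distance 3: (row=2, col=0), (row=6, col=0), (row=6, col=2)
  Distance 4: (row=1, col=0), (row=6, col=3), (row=7, col=0), (row=7, col=2)
  Distance 5: (row=0, col=0), (row=7, col=3), (row=8, col=0), (row=8, col=2)
  Distance 6: (row=0, col=1), (row=8, col=3)  <- goal reached here
One shortest path (6 moves): (row=4, col=1) -> (row=4, col=2) -> (row=5, col=2) -> (row=6, col=2) -> (row=6, col=3) -> (row=7, col=3) -> (row=8, col=3)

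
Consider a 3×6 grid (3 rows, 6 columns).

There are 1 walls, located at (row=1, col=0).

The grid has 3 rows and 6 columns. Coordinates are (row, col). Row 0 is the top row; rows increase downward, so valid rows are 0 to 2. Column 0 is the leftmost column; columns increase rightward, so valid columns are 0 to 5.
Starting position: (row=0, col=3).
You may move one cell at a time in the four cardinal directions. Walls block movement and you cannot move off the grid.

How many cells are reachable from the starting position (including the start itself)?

BFS flood-fill from (row=0, col=3):
  Distance 0: (row=0, col=3)
  Distance 1: (row=0, col=2), (row=0, col=4), (row=1, col=3)
  Distance 2: (row=0, col=1), (row=0, col=5), (row=1, col=2), (row=1, col=4), (row=2, col=3)
  Distance 3: (row=0, col=0), (row=1, col=1), (row=1, col=5), (row=2, col=2), (row=2, col=4)
  Distance 4: (row=2, col=1), (row=2, col=5)
  Distance 5: (row=2, col=0)
Total reachable: 17 (grid has 17 open cells total)

Answer: Reachable cells: 17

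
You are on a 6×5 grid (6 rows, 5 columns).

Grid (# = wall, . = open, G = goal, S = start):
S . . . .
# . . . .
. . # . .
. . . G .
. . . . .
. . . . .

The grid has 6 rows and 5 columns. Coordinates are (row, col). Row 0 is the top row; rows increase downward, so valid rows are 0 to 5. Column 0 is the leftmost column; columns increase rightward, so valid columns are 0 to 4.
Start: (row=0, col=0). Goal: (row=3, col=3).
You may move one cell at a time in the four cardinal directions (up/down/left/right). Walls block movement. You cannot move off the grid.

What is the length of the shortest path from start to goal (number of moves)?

Answer: Shortest path length: 6

Derivation:
BFS from (row=0, col=0) until reaching (row=3, col=3):
  Distance 0: (row=0, col=0)
  Distance 1: (row=0, col=1)
  Distance 2: (row=0, col=2), (row=1, col=1)
  Distance 3: (row=0, col=3), (row=1, col=2), (row=2, col=1)
  Distance 4: (row=0, col=4), (row=1, col=3), (row=2, col=0), (row=3, col=1)
  Distance 5: (row=1, col=4), (row=2, col=3), (row=3, col=0), (row=3, col=2), (row=4, col=1)
  Distance 6: (row=2, col=4), (row=3, col=3), (row=4, col=0), (row=4, col=2), (row=5, col=1)  <- goal reached here
One shortest path (6 moves): (row=0, col=0) -> (row=0, col=1) -> (row=0, col=2) -> (row=0, col=3) -> (row=1, col=3) -> (row=2, col=3) -> (row=3, col=3)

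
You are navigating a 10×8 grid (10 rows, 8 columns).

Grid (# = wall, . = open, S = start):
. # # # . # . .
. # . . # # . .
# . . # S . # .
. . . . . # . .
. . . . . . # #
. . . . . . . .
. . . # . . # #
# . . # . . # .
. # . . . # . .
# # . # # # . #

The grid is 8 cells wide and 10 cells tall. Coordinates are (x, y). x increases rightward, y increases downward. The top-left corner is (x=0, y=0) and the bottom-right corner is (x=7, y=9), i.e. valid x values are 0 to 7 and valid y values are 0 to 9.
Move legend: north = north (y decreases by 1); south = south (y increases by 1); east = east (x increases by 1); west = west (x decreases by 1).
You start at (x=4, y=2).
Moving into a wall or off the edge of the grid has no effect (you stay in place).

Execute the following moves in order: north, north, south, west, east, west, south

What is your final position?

Start: (x=4, y=2)
  north (north): blocked, stay at (x=4, y=2)
  north (north): blocked, stay at (x=4, y=2)
  south (south): (x=4, y=2) -> (x=4, y=3)
  west (west): (x=4, y=3) -> (x=3, y=3)
  east (east): (x=3, y=3) -> (x=4, y=3)
  west (west): (x=4, y=3) -> (x=3, y=3)
  south (south): (x=3, y=3) -> (x=3, y=4)
Final: (x=3, y=4)

Answer: Final position: (x=3, y=4)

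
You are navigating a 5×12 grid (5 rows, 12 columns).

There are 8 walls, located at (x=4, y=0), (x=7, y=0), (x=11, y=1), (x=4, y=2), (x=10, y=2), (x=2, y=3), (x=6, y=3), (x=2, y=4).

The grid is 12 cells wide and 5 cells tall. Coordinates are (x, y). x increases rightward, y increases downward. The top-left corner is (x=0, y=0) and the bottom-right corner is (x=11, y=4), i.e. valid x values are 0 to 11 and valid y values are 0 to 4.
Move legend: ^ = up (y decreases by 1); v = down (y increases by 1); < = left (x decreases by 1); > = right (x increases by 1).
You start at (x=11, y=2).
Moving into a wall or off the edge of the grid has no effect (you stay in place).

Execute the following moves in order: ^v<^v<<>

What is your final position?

Answer: Final position: (x=9, y=4)

Derivation:
Start: (x=11, y=2)
  ^ (up): blocked, stay at (x=11, y=2)
  v (down): (x=11, y=2) -> (x=11, y=3)
  < (left): (x=11, y=3) -> (x=10, y=3)
  ^ (up): blocked, stay at (x=10, y=3)
  v (down): (x=10, y=3) -> (x=10, y=4)
  < (left): (x=10, y=4) -> (x=9, y=4)
  < (left): (x=9, y=4) -> (x=8, y=4)
  > (right): (x=8, y=4) -> (x=9, y=4)
Final: (x=9, y=4)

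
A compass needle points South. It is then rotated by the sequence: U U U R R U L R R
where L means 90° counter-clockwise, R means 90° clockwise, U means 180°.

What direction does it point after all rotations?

Answer: Final heading: East

Derivation:
Start: South
  U (U-turn (180°)) -> North
  U (U-turn (180°)) -> South
  U (U-turn (180°)) -> North
  R (right (90° clockwise)) -> East
  R (right (90° clockwise)) -> South
  U (U-turn (180°)) -> North
  L (left (90° counter-clockwise)) -> West
  R (right (90° clockwise)) -> North
  R (right (90° clockwise)) -> East
Final: East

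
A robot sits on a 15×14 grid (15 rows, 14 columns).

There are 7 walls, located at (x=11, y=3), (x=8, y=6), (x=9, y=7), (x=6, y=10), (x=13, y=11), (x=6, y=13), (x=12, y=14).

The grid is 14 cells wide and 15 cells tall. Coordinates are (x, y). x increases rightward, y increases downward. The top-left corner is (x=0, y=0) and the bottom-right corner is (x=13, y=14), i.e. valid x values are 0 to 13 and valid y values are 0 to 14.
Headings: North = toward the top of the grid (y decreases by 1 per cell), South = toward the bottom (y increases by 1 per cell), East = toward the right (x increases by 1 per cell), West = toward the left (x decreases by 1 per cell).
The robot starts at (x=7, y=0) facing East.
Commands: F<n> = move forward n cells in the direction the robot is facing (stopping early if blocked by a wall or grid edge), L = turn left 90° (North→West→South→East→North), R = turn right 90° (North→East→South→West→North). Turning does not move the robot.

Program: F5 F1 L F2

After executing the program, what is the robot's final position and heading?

Start: (x=7, y=0), facing East
  F5: move forward 5, now at (x=12, y=0)
  F1: move forward 1, now at (x=13, y=0)
  L: turn left, now facing North
  F2: move forward 0/2 (blocked), now at (x=13, y=0)
Final: (x=13, y=0), facing North

Answer: Final position: (x=13, y=0), facing North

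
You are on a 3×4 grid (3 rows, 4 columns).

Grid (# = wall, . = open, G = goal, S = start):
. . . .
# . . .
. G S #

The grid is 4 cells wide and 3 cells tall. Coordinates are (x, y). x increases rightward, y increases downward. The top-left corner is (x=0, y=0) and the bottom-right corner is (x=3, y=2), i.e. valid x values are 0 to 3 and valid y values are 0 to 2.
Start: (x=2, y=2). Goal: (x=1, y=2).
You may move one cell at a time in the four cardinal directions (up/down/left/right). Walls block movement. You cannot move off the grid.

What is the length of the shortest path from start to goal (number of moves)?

BFS from (x=2, y=2) until reaching (x=1, y=2):
  Distance 0: (x=2, y=2)
  Distance 1: (x=2, y=1), (x=1, y=2)  <- goal reached here
One shortest path (1 moves): (x=2, y=2) -> (x=1, y=2)

Answer: Shortest path length: 1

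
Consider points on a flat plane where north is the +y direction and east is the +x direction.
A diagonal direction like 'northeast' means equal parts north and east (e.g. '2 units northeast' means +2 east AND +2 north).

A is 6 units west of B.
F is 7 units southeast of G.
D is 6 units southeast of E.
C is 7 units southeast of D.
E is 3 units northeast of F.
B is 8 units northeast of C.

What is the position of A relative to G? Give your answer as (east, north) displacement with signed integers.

Place G at the origin (east=0, north=0).
  F is 7 units southeast of G: delta (east=+7, north=-7); F at (east=7, north=-7).
  E is 3 units northeast of F: delta (east=+3, north=+3); E at (east=10, north=-4).
  D is 6 units southeast of E: delta (east=+6, north=-6); D at (east=16, north=-10).
  C is 7 units southeast of D: delta (east=+7, north=-7); C at (east=23, north=-17).
  B is 8 units northeast of C: delta (east=+8, north=+8); B at (east=31, north=-9).
  A is 6 units west of B: delta (east=-6, north=+0); A at (east=25, north=-9).
Therefore A relative to G: (east=25, north=-9).

Answer: A is at (east=25, north=-9) relative to G.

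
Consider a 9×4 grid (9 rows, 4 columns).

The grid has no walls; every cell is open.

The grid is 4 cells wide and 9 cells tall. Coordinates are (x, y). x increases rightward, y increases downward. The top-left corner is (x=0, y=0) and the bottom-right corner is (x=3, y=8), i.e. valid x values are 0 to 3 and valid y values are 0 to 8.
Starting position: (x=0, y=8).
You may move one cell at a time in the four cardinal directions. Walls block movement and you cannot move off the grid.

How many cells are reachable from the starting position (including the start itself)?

BFS flood-fill from (x=0, y=8):
  Distance 0: (x=0, y=8)
  Distance 1: (x=0, y=7), (x=1, y=8)
  Distance 2: (x=0, y=6), (x=1, y=7), (x=2, y=8)
  Distance 3: (x=0, y=5), (x=1, y=6), (x=2, y=7), (x=3, y=8)
  Distance 4: (x=0, y=4), (x=1, y=5), (x=2, y=6), (x=3, y=7)
  Distance 5: (x=0, y=3), (x=1, y=4), (x=2, y=5), (x=3, y=6)
  Distance 6: (x=0, y=2), (x=1, y=3), (x=2, y=4), (x=3, y=5)
  Distance 7: (x=0, y=1), (x=1, y=2), (x=2, y=3), (x=3, y=4)
  Distance 8: (x=0, y=0), (x=1, y=1), (x=2, y=2), (x=3, y=3)
  Distance 9: (x=1, y=0), (x=2, y=1), (x=3, y=2)
  Distance 10: (x=2, y=0), (x=3, y=1)
  Distance 11: (x=3, y=0)
Total reachable: 36 (grid has 36 open cells total)

Answer: Reachable cells: 36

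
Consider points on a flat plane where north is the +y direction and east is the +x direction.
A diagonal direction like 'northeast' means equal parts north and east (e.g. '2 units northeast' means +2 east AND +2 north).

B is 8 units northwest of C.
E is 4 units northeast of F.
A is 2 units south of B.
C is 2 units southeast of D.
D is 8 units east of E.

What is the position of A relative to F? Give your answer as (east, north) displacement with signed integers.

Place F at the origin (east=0, north=0).
  E is 4 units northeast of F: delta (east=+4, north=+4); E at (east=4, north=4).
  D is 8 units east of E: delta (east=+8, north=+0); D at (east=12, north=4).
  C is 2 units southeast of D: delta (east=+2, north=-2); C at (east=14, north=2).
  B is 8 units northwest of C: delta (east=-8, north=+8); B at (east=6, north=10).
  A is 2 units south of B: delta (east=+0, north=-2); A at (east=6, north=8).
Therefore A relative to F: (east=6, north=8).

Answer: A is at (east=6, north=8) relative to F.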